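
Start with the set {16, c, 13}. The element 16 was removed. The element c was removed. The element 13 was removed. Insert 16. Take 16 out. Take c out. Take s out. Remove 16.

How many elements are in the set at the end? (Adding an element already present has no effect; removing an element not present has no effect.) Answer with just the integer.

Answer: 0

Derivation:
Tracking the set through each operation:
Start: {13, 16, c}
Event 1 (remove 16): removed. Set: {13, c}
Event 2 (remove c): removed. Set: {13}
Event 3 (remove 13): removed. Set: {}
Event 4 (add 16): added. Set: {16}
Event 5 (remove 16): removed. Set: {}
Event 6 (remove c): not present, no change. Set: {}
Event 7 (remove s): not present, no change. Set: {}
Event 8 (remove 16): not present, no change. Set: {}

Final set: {} (size 0)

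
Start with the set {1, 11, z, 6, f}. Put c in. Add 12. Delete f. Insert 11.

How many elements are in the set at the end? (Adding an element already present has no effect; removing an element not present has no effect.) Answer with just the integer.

Tracking the set through each operation:
Start: {1, 11, 6, f, z}
Event 1 (add c): added. Set: {1, 11, 6, c, f, z}
Event 2 (add 12): added. Set: {1, 11, 12, 6, c, f, z}
Event 3 (remove f): removed. Set: {1, 11, 12, 6, c, z}
Event 4 (add 11): already present, no change. Set: {1, 11, 12, 6, c, z}

Final set: {1, 11, 12, 6, c, z} (size 6)

Answer: 6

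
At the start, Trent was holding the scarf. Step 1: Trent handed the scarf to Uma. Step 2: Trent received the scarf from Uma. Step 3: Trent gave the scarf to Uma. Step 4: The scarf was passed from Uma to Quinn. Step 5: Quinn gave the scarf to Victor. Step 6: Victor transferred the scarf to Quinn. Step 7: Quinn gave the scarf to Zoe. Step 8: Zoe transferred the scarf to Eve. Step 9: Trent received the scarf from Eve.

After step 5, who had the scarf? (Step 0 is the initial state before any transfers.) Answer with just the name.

Answer: Victor

Derivation:
Tracking the scarf holder through step 5:
After step 0 (start): Trent
After step 1: Uma
After step 2: Trent
After step 3: Uma
After step 4: Quinn
After step 5: Victor

At step 5, the holder is Victor.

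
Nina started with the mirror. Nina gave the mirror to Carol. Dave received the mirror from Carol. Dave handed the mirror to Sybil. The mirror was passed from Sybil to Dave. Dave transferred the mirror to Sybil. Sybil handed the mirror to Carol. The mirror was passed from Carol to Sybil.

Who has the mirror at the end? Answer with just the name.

Answer: Sybil

Derivation:
Tracking the mirror through each event:
Start: Nina has the mirror.
After event 1: Carol has the mirror.
After event 2: Dave has the mirror.
After event 3: Sybil has the mirror.
After event 4: Dave has the mirror.
After event 5: Sybil has the mirror.
After event 6: Carol has the mirror.
After event 7: Sybil has the mirror.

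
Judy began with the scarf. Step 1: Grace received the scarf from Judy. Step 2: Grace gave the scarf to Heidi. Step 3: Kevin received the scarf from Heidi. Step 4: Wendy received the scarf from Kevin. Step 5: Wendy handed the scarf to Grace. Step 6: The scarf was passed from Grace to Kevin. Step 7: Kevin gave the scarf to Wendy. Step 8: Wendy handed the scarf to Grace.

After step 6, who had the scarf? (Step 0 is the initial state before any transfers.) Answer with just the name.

Tracking the scarf holder through step 6:
After step 0 (start): Judy
After step 1: Grace
After step 2: Heidi
After step 3: Kevin
After step 4: Wendy
After step 5: Grace
After step 6: Kevin

At step 6, the holder is Kevin.

Answer: Kevin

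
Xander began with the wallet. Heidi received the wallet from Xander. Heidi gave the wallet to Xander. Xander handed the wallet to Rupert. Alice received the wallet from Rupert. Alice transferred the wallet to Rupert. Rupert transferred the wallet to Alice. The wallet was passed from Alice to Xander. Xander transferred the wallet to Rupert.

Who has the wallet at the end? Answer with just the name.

Answer: Rupert

Derivation:
Tracking the wallet through each event:
Start: Xander has the wallet.
After event 1: Heidi has the wallet.
After event 2: Xander has the wallet.
After event 3: Rupert has the wallet.
After event 4: Alice has the wallet.
After event 5: Rupert has the wallet.
After event 6: Alice has the wallet.
After event 7: Xander has the wallet.
After event 8: Rupert has the wallet.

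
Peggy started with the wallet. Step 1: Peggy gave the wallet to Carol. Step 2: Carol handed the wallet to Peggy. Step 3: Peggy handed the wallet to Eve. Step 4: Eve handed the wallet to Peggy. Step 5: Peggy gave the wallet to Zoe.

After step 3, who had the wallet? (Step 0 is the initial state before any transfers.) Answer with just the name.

Answer: Eve

Derivation:
Tracking the wallet holder through step 3:
After step 0 (start): Peggy
After step 1: Carol
After step 2: Peggy
After step 3: Eve

At step 3, the holder is Eve.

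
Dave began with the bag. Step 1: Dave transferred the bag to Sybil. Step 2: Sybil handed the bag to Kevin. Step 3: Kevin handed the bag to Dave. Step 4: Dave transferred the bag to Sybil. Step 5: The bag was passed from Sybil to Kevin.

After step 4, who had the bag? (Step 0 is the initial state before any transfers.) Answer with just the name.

Tracking the bag holder through step 4:
After step 0 (start): Dave
After step 1: Sybil
After step 2: Kevin
After step 3: Dave
After step 4: Sybil

At step 4, the holder is Sybil.

Answer: Sybil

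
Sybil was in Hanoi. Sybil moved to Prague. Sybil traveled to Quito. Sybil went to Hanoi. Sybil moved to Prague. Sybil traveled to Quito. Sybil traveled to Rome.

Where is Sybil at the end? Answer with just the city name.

Answer: Rome

Derivation:
Tracking Sybil's location:
Start: Sybil is in Hanoi.
After move 1: Hanoi -> Prague. Sybil is in Prague.
After move 2: Prague -> Quito. Sybil is in Quito.
After move 3: Quito -> Hanoi. Sybil is in Hanoi.
After move 4: Hanoi -> Prague. Sybil is in Prague.
After move 5: Prague -> Quito. Sybil is in Quito.
After move 6: Quito -> Rome. Sybil is in Rome.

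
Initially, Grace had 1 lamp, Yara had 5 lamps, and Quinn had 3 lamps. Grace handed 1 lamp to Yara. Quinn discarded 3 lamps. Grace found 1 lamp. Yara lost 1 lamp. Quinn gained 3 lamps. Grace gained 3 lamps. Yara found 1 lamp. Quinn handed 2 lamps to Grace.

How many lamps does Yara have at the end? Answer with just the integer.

Tracking counts step by step:
Start: Grace=1, Yara=5, Quinn=3
Event 1 (Grace -> Yara, 1): Grace: 1 -> 0, Yara: 5 -> 6. State: Grace=0, Yara=6, Quinn=3
Event 2 (Quinn -3): Quinn: 3 -> 0. State: Grace=0, Yara=6, Quinn=0
Event 3 (Grace +1): Grace: 0 -> 1. State: Grace=1, Yara=6, Quinn=0
Event 4 (Yara -1): Yara: 6 -> 5. State: Grace=1, Yara=5, Quinn=0
Event 5 (Quinn +3): Quinn: 0 -> 3. State: Grace=1, Yara=5, Quinn=3
Event 6 (Grace +3): Grace: 1 -> 4. State: Grace=4, Yara=5, Quinn=3
Event 7 (Yara +1): Yara: 5 -> 6. State: Grace=4, Yara=6, Quinn=3
Event 8 (Quinn -> Grace, 2): Quinn: 3 -> 1, Grace: 4 -> 6. State: Grace=6, Yara=6, Quinn=1

Yara's final count: 6

Answer: 6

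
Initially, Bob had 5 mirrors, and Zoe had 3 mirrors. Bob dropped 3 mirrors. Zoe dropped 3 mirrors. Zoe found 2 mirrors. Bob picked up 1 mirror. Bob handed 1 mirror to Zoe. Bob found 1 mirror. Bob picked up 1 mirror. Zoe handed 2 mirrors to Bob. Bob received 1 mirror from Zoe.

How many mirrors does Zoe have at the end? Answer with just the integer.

Answer: 0

Derivation:
Tracking counts step by step:
Start: Bob=5, Zoe=3
Event 1 (Bob -3): Bob: 5 -> 2. State: Bob=2, Zoe=3
Event 2 (Zoe -3): Zoe: 3 -> 0. State: Bob=2, Zoe=0
Event 3 (Zoe +2): Zoe: 0 -> 2. State: Bob=2, Zoe=2
Event 4 (Bob +1): Bob: 2 -> 3. State: Bob=3, Zoe=2
Event 5 (Bob -> Zoe, 1): Bob: 3 -> 2, Zoe: 2 -> 3. State: Bob=2, Zoe=3
Event 6 (Bob +1): Bob: 2 -> 3. State: Bob=3, Zoe=3
Event 7 (Bob +1): Bob: 3 -> 4. State: Bob=4, Zoe=3
Event 8 (Zoe -> Bob, 2): Zoe: 3 -> 1, Bob: 4 -> 6. State: Bob=6, Zoe=1
Event 9 (Zoe -> Bob, 1): Zoe: 1 -> 0, Bob: 6 -> 7. State: Bob=7, Zoe=0

Zoe's final count: 0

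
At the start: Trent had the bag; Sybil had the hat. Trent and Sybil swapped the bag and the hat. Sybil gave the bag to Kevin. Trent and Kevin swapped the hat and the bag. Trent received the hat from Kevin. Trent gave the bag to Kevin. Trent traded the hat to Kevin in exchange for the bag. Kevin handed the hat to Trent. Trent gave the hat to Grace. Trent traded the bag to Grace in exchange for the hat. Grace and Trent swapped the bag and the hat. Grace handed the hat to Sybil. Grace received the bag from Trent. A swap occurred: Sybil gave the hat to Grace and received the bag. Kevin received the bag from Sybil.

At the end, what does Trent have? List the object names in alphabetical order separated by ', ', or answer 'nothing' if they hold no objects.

Tracking all object holders:
Start: bag:Trent, hat:Sybil
Event 1 (swap bag<->hat: now bag:Sybil, hat:Trent). State: bag:Sybil, hat:Trent
Event 2 (give bag: Sybil -> Kevin). State: bag:Kevin, hat:Trent
Event 3 (swap hat<->bag: now hat:Kevin, bag:Trent). State: bag:Trent, hat:Kevin
Event 4 (give hat: Kevin -> Trent). State: bag:Trent, hat:Trent
Event 5 (give bag: Trent -> Kevin). State: bag:Kevin, hat:Trent
Event 6 (swap hat<->bag: now hat:Kevin, bag:Trent). State: bag:Trent, hat:Kevin
Event 7 (give hat: Kevin -> Trent). State: bag:Trent, hat:Trent
Event 8 (give hat: Trent -> Grace). State: bag:Trent, hat:Grace
Event 9 (swap bag<->hat: now bag:Grace, hat:Trent). State: bag:Grace, hat:Trent
Event 10 (swap bag<->hat: now bag:Trent, hat:Grace). State: bag:Trent, hat:Grace
Event 11 (give hat: Grace -> Sybil). State: bag:Trent, hat:Sybil
Event 12 (give bag: Trent -> Grace). State: bag:Grace, hat:Sybil
Event 13 (swap hat<->bag: now hat:Grace, bag:Sybil). State: bag:Sybil, hat:Grace
Event 14 (give bag: Sybil -> Kevin). State: bag:Kevin, hat:Grace

Final state: bag:Kevin, hat:Grace
Trent holds: (nothing).

Answer: nothing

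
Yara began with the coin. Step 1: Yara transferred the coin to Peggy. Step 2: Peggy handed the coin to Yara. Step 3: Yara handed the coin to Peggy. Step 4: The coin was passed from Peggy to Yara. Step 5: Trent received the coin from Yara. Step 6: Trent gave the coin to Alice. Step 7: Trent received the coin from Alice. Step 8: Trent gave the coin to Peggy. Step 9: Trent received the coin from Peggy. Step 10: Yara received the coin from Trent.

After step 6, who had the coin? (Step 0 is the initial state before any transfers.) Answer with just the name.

Tracking the coin holder through step 6:
After step 0 (start): Yara
After step 1: Peggy
After step 2: Yara
After step 3: Peggy
After step 4: Yara
After step 5: Trent
After step 6: Alice

At step 6, the holder is Alice.

Answer: Alice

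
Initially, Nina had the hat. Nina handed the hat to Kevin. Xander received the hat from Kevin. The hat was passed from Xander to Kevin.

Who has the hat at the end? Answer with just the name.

Answer: Kevin

Derivation:
Tracking the hat through each event:
Start: Nina has the hat.
After event 1: Kevin has the hat.
After event 2: Xander has the hat.
After event 3: Kevin has the hat.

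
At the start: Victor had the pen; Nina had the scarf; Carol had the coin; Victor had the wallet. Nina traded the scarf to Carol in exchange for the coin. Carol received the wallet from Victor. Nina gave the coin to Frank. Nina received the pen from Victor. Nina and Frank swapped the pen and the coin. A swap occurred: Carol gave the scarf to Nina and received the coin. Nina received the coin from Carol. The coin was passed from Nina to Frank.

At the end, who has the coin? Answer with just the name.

Answer: Frank

Derivation:
Tracking all object holders:
Start: pen:Victor, scarf:Nina, coin:Carol, wallet:Victor
Event 1 (swap scarf<->coin: now scarf:Carol, coin:Nina). State: pen:Victor, scarf:Carol, coin:Nina, wallet:Victor
Event 2 (give wallet: Victor -> Carol). State: pen:Victor, scarf:Carol, coin:Nina, wallet:Carol
Event 3 (give coin: Nina -> Frank). State: pen:Victor, scarf:Carol, coin:Frank, wallet:Carol
Event 4 (give pen: Victor -> Nina). State: pen:Nina, scarf:Carol, coin:Frank, wallet:Carol
Event 5 (swap pen<->coin: now pen:Frank, coin:Nina). State: pen:Frank, scarf:Carol, coin:Nina, wallet:Carol
Event 6 (swap scarf<->coin: now scarf:Nina, coin:Carol). State: pen:Frank, scarf:Nina, coin:Carol, wallet:Carol
Event 7 (give coin: Carol -> Nina). State: pen:Frank, scarf:Nina, coin:Nina, wallet:Carol
Event 8 (give coin: Nina -> Frank). State: pen:Frank, scarf:Nina, coin:Frank, wallet:Carol

Final state: pen:Frank, scarf:Nina, coin:Frank, wallet:Carol
The coin is held by Frank.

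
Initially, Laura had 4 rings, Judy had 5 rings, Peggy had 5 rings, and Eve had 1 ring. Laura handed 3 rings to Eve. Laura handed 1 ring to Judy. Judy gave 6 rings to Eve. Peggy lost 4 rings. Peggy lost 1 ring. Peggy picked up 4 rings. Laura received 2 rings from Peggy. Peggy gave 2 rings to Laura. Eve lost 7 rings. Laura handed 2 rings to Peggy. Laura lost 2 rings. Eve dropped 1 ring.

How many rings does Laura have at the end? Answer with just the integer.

Tracking counts step by step:
Start: Laura=4, Judy=5, Peggy=5, Eve=1
Event 1 (Laura -> Eve, 3): Laura: 4 -> 1, Eve: 1 -> 4. State: Laura=1, Judy=5, Peggy=5, Eve=4
Event 2 (Laura -> Judy, 1): Laura: 1 -> 0, Judy: 5 -> 6. State: Laura=0, Judy=6, Peggy=5, Eve=4
Event 3 (Judy -> Eve, 6): Judy: 6 -> 0, Eve: 4 -> 10. State: Laura=0, Judy=0, Peggy=5, Eve=10
Event 4 (Peggy -4): Peggy: 5 -> 1. State: Laura=0, Judy=0, Peggy=1, Eve=10
Event 5 (Peggy -1): Peggy: 1 -> 0. State: Laura=0, Judy=0, Peggy=0, Eve=10
Event 6 (Peggy +4): Peggy: 0 -> 4. State: Laura=0, Judy=0, Peggy=4, Eve=10
Event 7 (Peggy -> Laura, 2): Peggy: 4 -> 2, Laura: 0 -> 2. State: Laura=2, Judy=0, Peggy=2, Eve=10
Event 8 (Peggy -> Laura, 2): Peggy: 2 -> 0, Laura: 2 -> 4. State: Laura=4, Judy=0, Peggy=0, Eve=10
Event 9 (Eve -7): Eve: 10 -> 3. State: Laura=4, Judy=0, Peggy=0, Eve=3
Event 10 (Laura -> Peggy, 2): Laura: 4 -> 2, Peggy: 0 -> 2. State: Laura=2, Judy=0, Peggy=2, Eve=3
Event 11 (Laura -2): Laura: 2 -> 0. State: Laura=0, Judy=0, Peggy=2, Eve=3
Event 12 (Eve -1): Eve: 3 -> 2. State: Laura=0, Judy=0, Peggy=2, Eve=2

Laura's final count: 0

Answer: 0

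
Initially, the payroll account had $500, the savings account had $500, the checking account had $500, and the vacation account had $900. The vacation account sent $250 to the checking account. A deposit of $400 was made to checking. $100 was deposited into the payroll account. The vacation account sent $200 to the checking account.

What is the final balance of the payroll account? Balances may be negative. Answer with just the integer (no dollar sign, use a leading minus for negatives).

Tracking account balances step by step:
Start: payroll=500, savings=500, checking=500, vacation=900
Event 1 (transfer 250 vacation -> checking): vacation: 900 - 250 = 650, checking: 500 + 250 = 750. Balances: payroll=500, savings=500, checking=750, vacation=650
Event 2 (deposit 400 to checking): checking: 750 + 400 = 1150. Balances: payroll=500, savings=500, checking=1150, vacation=650
Event 3 (deposit 100 to payroll): payroll: 500 + 100 = 600. Balances: payroll=600, savings=500, checking=1150, vacation=650
Event 4 (transfer 200 vacation -> checking): vacation: 650 - 200 = 450, checking: 1150 + 200 = 1350. Balances: payroll=600, savings=500, checking=1350, vacation=450

Final balance of payroll: 600

Answer: 600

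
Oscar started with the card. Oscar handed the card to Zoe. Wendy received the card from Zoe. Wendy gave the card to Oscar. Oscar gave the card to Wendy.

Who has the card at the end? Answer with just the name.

Tracking the card through each event:
Start: Oscar has the card.
After event 1: Zoe has the card.
After event 2: Wendy has the card.
After event 3: Oscar has the card.
After event 4: Wendy has the card.

Answer: Wendy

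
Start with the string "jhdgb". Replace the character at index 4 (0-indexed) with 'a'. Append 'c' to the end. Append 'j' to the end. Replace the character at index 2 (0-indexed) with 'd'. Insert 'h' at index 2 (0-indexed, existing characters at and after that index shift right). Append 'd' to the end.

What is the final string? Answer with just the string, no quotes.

Answer: jhhdgacjd

Derivation:
Applying each edit step by step:
Start: "jhdgb"
Op 1 (replace idx 4: 'b' -> 'a'): "jhdgb" -> "jhdga"
Op 2 (append 'c'): "jhdga" -> "jhdgac"
Op 3 (append 'j'): "jhdgac" -> "jhdgacj"
Op 4 (replace idx 2: 'd' -> 'd'): "jhdgacj" -> "jhdgacj"
Op 5 (insert 'h' at idx 2): "jhdgacj" -> "jhhdgacj"
Op 6 (append 'd'): "jhhdgacj" -> "jhhdgacjd"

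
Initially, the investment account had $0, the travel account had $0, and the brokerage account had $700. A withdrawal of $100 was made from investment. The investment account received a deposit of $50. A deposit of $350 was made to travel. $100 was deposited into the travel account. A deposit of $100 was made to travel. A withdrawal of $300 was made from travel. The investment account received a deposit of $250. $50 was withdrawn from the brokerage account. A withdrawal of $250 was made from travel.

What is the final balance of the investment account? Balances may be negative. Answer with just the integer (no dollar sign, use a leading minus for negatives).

Answer: 200

Derivation:
Tracking account balances step by step:
Start: investment=0, travel=0, brokerage=700
Event 1 (withdraw 100 from investment): investment: 0 - 100 = -100. Balances: investment=-100, travel=0, brokerage=700
Event 2 (deposit 50 to investment): investment: -100 + 50 = -50. Balances: investment=-50, travel=0, brokerage=700
Event 3 (deposit 350 to travel): travel: 0 + 350 = 350. Balances: investment=-50, travel=350, brokerage=700
Event 4 (deposit 100 to travel): travel: 350 + 100 = 450. Balances: investment=-50, travel=450, brokerage=700
Event 5 (deposit 100 to travel): travel: 450 + 100 = 550. Balances: investment=-50, travel=550, brokerage=700
Event 6 (withdraw 300 from travel): travel: 550 - 300 = 250. Balances: investment=-50, travel=250, brokerage=700
Event 7 (deposit 250 to investment): investment: -50 + 250 = 200. Balances: investment=200, travel=250, brokerage=700
Event 8 (withdraw 50 from brokerage): brokerage: 700 - 50 = 650. Balances: investment=200, travel=250, brokerage=650
Event 9 (withdraw 250 from travel): travel: 250 - 250 = 0. Balances: investment=200, travel=0, brokerage=650

Final balance of investment: 200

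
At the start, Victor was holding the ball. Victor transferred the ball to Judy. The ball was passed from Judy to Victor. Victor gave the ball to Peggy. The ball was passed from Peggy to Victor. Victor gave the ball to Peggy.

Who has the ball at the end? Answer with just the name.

Tracking the ball through each event:
Start: Victor has the ball.
After event 1: Judy has the ball.
After event 2: Victor has the ball.
After event 3: Peggy has the ball.
After event 4: Victor has the ball.
After event 5: Peggy has the ball.

Answer: Peggy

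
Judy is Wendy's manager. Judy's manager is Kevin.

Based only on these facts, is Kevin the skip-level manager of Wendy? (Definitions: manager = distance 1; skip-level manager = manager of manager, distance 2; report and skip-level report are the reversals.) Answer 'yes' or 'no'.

Answer: yes

Derivation:
Reconstructing the manager chain from the given facts:
  Kevin -> Judy -> Wendy
(each arrow means 'manager of the next')
Positions in the chain (0 = top):
  position of Kevin: 0
  position of Judy: 1
  position of Wendy: 2

Kevin is at position 0, Wendy is at position 2; signed distance (j - i) = 2.
'skip-level manager' requires j - i = 2. Actual distance is 2, so the relation HOLDS.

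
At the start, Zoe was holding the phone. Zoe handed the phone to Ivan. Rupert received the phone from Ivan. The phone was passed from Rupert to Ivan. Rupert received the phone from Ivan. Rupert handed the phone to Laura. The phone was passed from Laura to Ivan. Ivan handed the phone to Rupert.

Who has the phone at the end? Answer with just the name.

Tracking the phone through each event:
Start: Zoe has the phone.
After event 1: Ivan has the phone.
After event 2: Rupert has the phone.
After event 3: Ivan has the phone.
After event 4: Rupert has the phone.
After event 5: Laura has the phone.
After event 6: Ivan has the phone.
After event 7: Rupert has the phone.

Answer: Rupert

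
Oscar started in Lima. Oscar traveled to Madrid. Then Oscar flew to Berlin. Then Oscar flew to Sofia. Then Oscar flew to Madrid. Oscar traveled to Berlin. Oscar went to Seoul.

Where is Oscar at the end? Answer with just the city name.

Tracking Oscar's location:
Start: Oscar is in Lima.
After move 1: Lima -> Madrid. Oscar is in Madrid.
After move 2: Madrid -> Berlin. Oscar is in Berlin.
After move 3: Berlin -> Sofia. Oscar is in Sofia.
After move 4: Sofia -> Madrid. Oscar is in Madrid.
After move 5: Madrid -> Berlin. Oscar is in Berlin.
After move 6: Berlin -> Seoul. Oscar is in Seoul.

Answer: Seoul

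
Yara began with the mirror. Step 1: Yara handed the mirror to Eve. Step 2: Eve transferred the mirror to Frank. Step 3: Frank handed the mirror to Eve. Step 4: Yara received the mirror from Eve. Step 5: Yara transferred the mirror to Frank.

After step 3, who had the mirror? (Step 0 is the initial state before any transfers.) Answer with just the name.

Tracking the mirror holder through step 3:
After step 0 (start): Yara
After step 1: Eve
After step 2: Frank
After step 3: Eve

At step 3, the holder is Eve.

Answer: Eve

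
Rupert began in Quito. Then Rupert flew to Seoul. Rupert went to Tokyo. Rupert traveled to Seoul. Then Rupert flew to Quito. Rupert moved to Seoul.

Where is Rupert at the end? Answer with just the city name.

Tracking Rupert's location:
Start: Rupert is in Quito.
After move 1: Quito -> Seoul. Rupert is in Seoul.
After move 2: Seoul -> Tokyo. Rupert is in Tokyo.
After move 3: Tokyo -> Seoul. Rupert is in Seoul.
After move 4: Seoul -> Quito. Rupert is in Quito.
After move 5: Quito -> Seoul. Rupert is in Seoul.

Answer: Seoul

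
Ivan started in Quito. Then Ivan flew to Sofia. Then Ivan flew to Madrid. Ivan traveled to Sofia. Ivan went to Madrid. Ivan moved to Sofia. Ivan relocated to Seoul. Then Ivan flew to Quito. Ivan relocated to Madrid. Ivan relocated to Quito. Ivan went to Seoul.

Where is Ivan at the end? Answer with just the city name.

Tracking Ivan's location:
Start: Ivan is in Quito.
After move 1: Quito -> Sofia. Ivan is in Sofia.
After move 2: Sofia -> Madrid. Ivan is in Madrid.
After move 3: Madrid -> Sofia. Ivan is in Sofia.
After move 4: Sofia -> Madrid. Ivan is in Madrid.
After move 5: Madrid -> Sofia. Ivan is in Sofia.
After move 6: Sofia -> Seoul. Ivan is in Seoul.
After move 7: Seoul -> Quito. Ivan is in Quito.
After move 8: Quito -> Madrid. Ivan is in Madrid.
After move 9: Madrid -> Quito. Ivan is in Quito.
After move 10: Quito -> Seoul. Ivan is in Seoul.

Answer: Seoul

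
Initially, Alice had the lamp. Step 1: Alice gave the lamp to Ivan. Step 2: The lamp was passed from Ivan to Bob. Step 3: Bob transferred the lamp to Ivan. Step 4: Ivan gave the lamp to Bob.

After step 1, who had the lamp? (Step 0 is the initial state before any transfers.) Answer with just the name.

Answer: Ivan

Derivation:
Tracking the lamp holder through step 1:
After step 0 (start): Alice
After step 1: Ivan

At step 1, the holder is Ivan.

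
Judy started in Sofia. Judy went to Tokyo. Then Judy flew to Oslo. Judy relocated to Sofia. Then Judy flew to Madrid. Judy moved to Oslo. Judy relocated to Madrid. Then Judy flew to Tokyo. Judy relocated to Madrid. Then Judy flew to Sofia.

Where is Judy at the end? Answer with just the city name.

Tracking Judy's location:
Start: Judy is in Sofia.
After move 1: Sofia -> Tokyo. Judy is in Tokyo.
After move 2: Tokyo -> Oslo. Judy is in Oslo.
After move 3: Oslo -> Sofia. Judy is in Sofia.
After move 4: Sofia -> Madrid. Judy is in Madrid.
After move 5: Madrid -> Oslo. Judy is in Oslo.
After move 6: Oslo -> Madrid. Judy is in Madrid.
After move 7: Madrid -> Tokyo. Judy is in Tokyo.
After move 8: Tokyo -> Madrid. Judy is in Madrid.
After move 9: Madrid -> Sofia. Judy is in Sofia.

Answer: Sofia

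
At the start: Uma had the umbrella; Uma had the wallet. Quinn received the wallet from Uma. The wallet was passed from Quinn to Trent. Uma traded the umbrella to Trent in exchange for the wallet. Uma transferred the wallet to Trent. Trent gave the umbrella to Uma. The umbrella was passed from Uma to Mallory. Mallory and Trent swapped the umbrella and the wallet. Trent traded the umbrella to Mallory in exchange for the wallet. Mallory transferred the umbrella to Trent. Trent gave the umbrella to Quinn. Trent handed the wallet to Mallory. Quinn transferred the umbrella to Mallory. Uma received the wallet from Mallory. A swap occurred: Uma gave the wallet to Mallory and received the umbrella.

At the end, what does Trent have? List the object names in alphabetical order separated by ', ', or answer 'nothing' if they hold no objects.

Tracking all object holders:
Start: umbrella:Uma, wallet:Uma
Event 1 (give wallet: Uma -> Quinn). State: umbrella:Uma, wallet:Quinn
Event 2 (give wallet: Quinn -> Trent). State: umbrella:Uma, wallet:Trent
Event 3 (swap umbrella<->wallet: now umbrella:Trent, wallet:Uma). State: umbrella:Trent, wallet:Uma
Event 4 (give wallet: Uma -> Trent). State: umbrella:Trent, wallet:Trent
Event 5 (give umbrella: Trent -> Uma). State: umbrella:Uma, wallet:Trent
Event 6 (give umbrella: Uma -> Mallory). State: umbrella:Mallory, wallet:Trent
Event 7 (swap umbrella<->wallet: now umbrella:Trent, wallet:Mallory). State: umbrella:Trent, wallet:Mallory
Event 8 (swap umbrella<->wallet: now umbrella:Mallory, wallet:Trent). State: umbrella:Mallory, wallet:Trent
Event 9 (give umbrella: Mallory -> Trent). State: umbrella:Trent, wallet:Trent
Event 10 (give umbrella: Trent -> Quinn). State: umbrella:Quinn, wallet:Trent
Event 11 (give wallet: Trent -> Mallory). State: umbrella:Quinn, wallet:Mallory
Event 12 (give umbrella: Quinn -> Mallory). State: umbrella:Mallory, wallet:Mallory
Event 13 (give wallet: Mallory -> Uma). State: umbrella:Mallory, wallet:Uma
Event 14 (swap wallet<->umbrella: now wallet:Mallory, umbrella:Uma). State: umbrella:Uma, wallet:Mallory

Final state: umbrella:Uma, wallet:Mallory
Trent holds: (nothing).

Answer: nothing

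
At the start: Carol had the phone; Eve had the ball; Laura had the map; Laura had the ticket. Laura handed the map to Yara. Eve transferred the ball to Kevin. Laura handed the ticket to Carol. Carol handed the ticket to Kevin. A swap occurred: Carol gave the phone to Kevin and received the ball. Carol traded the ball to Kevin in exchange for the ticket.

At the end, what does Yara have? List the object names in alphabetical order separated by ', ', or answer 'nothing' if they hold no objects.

Answer: map

Derivation:
Tracking all object holders:
Start: phone:Carol, ball:Eve, map:Laura, ticket:Laura
Event 1 (give map: Laura -> Yara). State: phone:Carol, ball:Eve, map:Yara, ticket:Laura
Event 2 (give ball: Eve -> Kevin). State: phone:Carol, ball:Kevin, map:Yara, ticket:Laura
Event 3 (give ticket: Laura -> Carol). State: phone:Carol, ball:Kevin, map:Yara, ticket:Carol
Event 4 (give ticket: Carol -> Kevin). State: phone:Carol, ball:Kevin, map:Yara, ticket:Kevin
Event 5 (swap phone<->ball: now phone:Kevin, ball:Carol). State: phone:Kevin, ball:Carol, map:Yara, ticket:Kevin
Event 6 (swap ball<->ticket: now ball:Kevin, ticket:Carol). State: phone:Kevin, ball:Kevin, map:Yara, ticket:Carol

Final state: phone:Kevin, ball:Kevin, map:Yara, ticket:Carol
Yara holds: map.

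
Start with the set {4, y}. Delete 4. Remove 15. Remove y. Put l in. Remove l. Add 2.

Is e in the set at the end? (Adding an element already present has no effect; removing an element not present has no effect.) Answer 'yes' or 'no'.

Tracking the set through each operation:
Start: {4, y}
Event 1 (remove 4): removed. Set: {y}
Event 2 (remove 15): not present, no change. Set: {y}
Event 3 (remove y): removed. Set: {}
Event 4 (add l): added. Set: {l}
Event 5 (remove l): removed. Set: {}
Event 6 (add 2): added. Set: {2}

Final set: {2} (size 1)
e is NOT in the final set.

Answer: no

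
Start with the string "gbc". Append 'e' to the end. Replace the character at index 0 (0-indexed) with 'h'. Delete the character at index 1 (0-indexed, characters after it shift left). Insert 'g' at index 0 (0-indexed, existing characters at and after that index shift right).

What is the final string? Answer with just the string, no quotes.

Applying each edit step by step:
Start: "gbc"
Op 1 (append 'e'): "gbc" -> "gbce"
Op 2 (replace idx 0: 'g' -> 'h'): "gbce" -> "hbce"
Op 3 (delete idx 1 = 'b'): "hbce" -> "hce"
Op 4 (insert 'g' at idx 0): "hce" -> "ghce"

Answer: ghce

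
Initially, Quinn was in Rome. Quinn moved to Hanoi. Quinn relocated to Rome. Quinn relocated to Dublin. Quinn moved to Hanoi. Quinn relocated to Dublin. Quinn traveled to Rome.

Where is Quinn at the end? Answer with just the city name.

Tracking Quinn's location:
Start: Quinn is in Rome.
After move 1: Rome -> Hanoi. Quinn is in Hanoi.
After move 2: Hanoi -> Rome. Quinn is in Rome.
After move 3: Rome -> Dublin. Quinn is in Dublin.
After move 4: Dublin -> Hanoi. Quinn is in Hanoi.
After move 5: Hanoi -> Dublin. Quinn is in Dublin.
After move 6: Dublin -> Rome. Quinn is in Rome.

Answer: Rome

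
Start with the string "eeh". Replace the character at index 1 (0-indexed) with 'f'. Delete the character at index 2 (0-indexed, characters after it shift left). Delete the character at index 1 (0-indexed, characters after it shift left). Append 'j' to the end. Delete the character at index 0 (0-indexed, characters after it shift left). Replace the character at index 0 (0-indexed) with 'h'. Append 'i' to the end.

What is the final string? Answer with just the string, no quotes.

Applying each edit step by step:
Start: "eeh"
Op 1 (replace idx 1: 'e' -> 'f'): "eeh" -> "efh"
Op 2 (delete idx 2 = 'h'): "efh" -> "ef"
Op 3 (delete idx 1 = 'f'): "ef" -> "e"
Op 4 (append 'j'): "e" -> "ej"
Op 5 (delete idx 0 = 'e'): "ej" -> "j"
Op 6 (replace idx 0: 'j' -> 'h'): "j" -> "h"
Op 7 (append 'i'): "h" -> "hi"

Answer: hi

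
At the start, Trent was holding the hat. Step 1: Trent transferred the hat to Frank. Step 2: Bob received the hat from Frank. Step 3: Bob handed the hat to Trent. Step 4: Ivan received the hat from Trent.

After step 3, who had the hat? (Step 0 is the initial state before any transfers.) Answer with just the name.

Answer: Trent

Derivation:
Tracking the hat holder through step 3:
After step 0 (start): Trent
After step 1: Frank
After step 2: Bob
After step 3: Trent

At step 3, the holder is Trent.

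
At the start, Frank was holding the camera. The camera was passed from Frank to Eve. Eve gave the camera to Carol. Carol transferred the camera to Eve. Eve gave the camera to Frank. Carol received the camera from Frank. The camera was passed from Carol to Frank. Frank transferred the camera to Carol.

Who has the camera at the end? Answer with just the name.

Answer: Carol

Derivation:
Tracking the camera through each event:
Start: Frank has the camera.
After event 1: Eve has the camera.
After event 2: Carol has the camera.
After event 3: Eve has the camera.
After event 4: Frank has the camera.
After event 5: Carol has the camera.
After event 6: Frank has the camera.
After event 7: Carol has the camera.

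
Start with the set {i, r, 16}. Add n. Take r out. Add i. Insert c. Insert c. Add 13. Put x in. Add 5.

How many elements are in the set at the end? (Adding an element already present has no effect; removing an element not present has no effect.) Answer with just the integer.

Answer: 7

Derivation:
Tracking the set through each operation:
Start: {16, i, r}
Event 1 (add n): added. Set: {16, i, n, r}
Event 2 (remove r): removed. Set: {16, i, n}
Event 3 (add i): already present, no change. Set: {16, i, n}
Event 4 (add c): added. Set: {16, c, i, n}
Event 5 (add c): already present, no change. Set: {16, c, i, n}
Event 6 (add 13): added. Set: {13, 16, c, i, n}
Event 7 (add x): added. Set: {13, 16, c, i, n, x}
Event 8 (add 5): added. Set: {13, 16, 5, c, i, n, x}

Final set: {13, 16, 5, c, i, n, x} (size 7)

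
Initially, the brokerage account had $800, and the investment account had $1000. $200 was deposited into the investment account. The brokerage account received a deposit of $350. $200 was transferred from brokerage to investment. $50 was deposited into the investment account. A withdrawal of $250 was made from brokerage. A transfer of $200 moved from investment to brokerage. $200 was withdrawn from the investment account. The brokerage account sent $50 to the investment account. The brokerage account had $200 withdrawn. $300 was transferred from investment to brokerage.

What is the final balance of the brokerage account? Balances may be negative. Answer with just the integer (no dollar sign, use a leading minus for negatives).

Tracking account balances step by step:
Start: brokerage=800, investment=1000
Event 1 (deposit 200 to investment): investment: 1000 + 200 = 1200. Balances: brokerage=800, investment=1200
Event 2 (deposit 350 to brokerage): brokerage: 800 + 350 = 1150. Balances: brokerage=1150, investment=1200
Event 3 (transfer 200 brokerage -> investment): brokerage: 1150 - 200 = 950, investment: 1200 + 200 = 1400. Balances: brokerage=950, investment=1400
Event 4 (deposit 50 to investment): investment: 1400 + 50 = 1450. Balances: brokerage=950, investment=1450
Event 5 (withdraw 250 from brokerage): brokerage: 950 - 250 = 700. Balances: brokerage=700, investment=1450
Event 6 (transfer 200 investment -> brokerage): investment: 1450 - 200 = 1250, brokerage: 700 + 200 = 900. Balances: brokerage=900, investment=1250
Event 7 (withdraw 200 from investment): investment: 1250 - 200 = 1050. Balances: brokerage=900, investment=1050
Event 8 (transfer 50 brokerage -> investment): brokerage: 900 - 50 = 850, investment: 1050 + 50 = 1100. Balances: brokerage=850, investment=1100
Event 9 (withdraw 200 from brokerage): brokerage: 850 - 200 = 650. Balances: brokerage=650, investment=1100
Event 10 (transfer 300 investment -> brokerage): investment: 1100 - 300 = 800, brokerage: 650 + 300 = 950. Balances: brokerage=950, investment=800

Final balance of brokerage: 950

Answer: 950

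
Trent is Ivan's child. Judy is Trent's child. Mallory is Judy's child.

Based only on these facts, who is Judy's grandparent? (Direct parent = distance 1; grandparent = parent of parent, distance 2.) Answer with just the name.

Reconstructing the parent chain from the given facts:
  Ivan -> Trent -> Judy -> Mallory
(each arrow means 'parent of the next')
Positions in the chain (0 = top):
  position of Ivan: 0
  position of Trent: 1
  position of Judy: 2
  position of Mallory: 3

Judy is at position 2; the grandparent is 2 steps up the chain, i.e. position 0: Ivan.

Answer: Ivan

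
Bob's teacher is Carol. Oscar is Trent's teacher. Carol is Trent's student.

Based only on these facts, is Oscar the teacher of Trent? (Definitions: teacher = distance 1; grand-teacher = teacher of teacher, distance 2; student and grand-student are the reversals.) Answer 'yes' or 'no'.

Answer: yes

Derivation:
Reconstructing the teacher chain from the given facts:
  Oscar -> Trent -> Carol -> Bob
(each arrow means 'teacher of the next')
Positions in the chain (0 = top):
  position of Oscar: 0
  position of Trent: 1
  position of Carol: 2
  position of Bob: 3

Oscar is at position 0, Trent is at position 1; signed distance (j - i) = 1.
'teacher' requires j - i = 1. Actual distance is 1, so the relation HOLDS.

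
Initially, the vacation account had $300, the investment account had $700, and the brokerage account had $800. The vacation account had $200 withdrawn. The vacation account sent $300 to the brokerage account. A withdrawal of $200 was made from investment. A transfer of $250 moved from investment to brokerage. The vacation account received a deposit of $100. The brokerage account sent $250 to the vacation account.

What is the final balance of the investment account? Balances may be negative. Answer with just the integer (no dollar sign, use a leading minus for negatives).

Answer: 250

Derivation:
Tracking account balances step by step:
Start: vacation=300, investment=700, brokerage=800
Event 1 (withdraw 200 from vacation): vacation: 300 - 200 = 100. Balances: vacation=100, investment=700, brokerage=800
Event 2 (transfer 300 vacation -> brokerage): vacation: 100 - 300 = -200, brokerage: 800 + 300 = 1100. Balances: vacation=-200, investment=700, brokerage=1100
Event 3 (withdraw 200 from investment): investment: 700 - 200 = 500. Balances: vacation=-200, investment=500, brokerage=1100
Event 4 (transfer 250 investment -> brokerage): investment: 500 - 250 = 250, brokerage: 1100 + 250 = 1350. Balances: vacation=-200, investment=250, brokerage=1350
Event 5 (deposit 100 to vacation): vacation: -200 + 100 = -100. Balances: vacation=-100, investment=250, brokerage=1350
Event 6 (transfer 250 brokerage -> vacation): brokerage: 1350 - 250 = 1100, vacation: -100 + 250 = 150. Balances: vacation=150, investment=250, brokerage=1100

Final balance of investment: 250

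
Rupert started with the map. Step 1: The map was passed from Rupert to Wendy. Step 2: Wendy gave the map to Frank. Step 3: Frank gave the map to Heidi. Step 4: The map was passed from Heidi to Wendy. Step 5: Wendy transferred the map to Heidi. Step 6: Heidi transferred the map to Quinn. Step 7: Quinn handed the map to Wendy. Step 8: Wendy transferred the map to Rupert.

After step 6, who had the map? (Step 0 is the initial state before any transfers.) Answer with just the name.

Tracking the map holder through step 6:
After step 0 (start): Rupert
After step 1: Wendy
After step 2: Frank
After step 3: Heidi
After step 4: Wendy
After step 5: Heidi
After step 6: Quinn

At step 6, the holder is Quinn.

Answer: Quinn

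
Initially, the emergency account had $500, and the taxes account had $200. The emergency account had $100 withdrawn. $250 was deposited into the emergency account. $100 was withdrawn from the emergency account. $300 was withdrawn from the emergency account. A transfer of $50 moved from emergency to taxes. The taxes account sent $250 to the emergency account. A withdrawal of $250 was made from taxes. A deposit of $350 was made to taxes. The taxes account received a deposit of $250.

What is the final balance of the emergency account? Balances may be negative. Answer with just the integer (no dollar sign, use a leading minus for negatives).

Answer: 450

Derivation:
Tracking account balances step by step:
Start: emergency=500, taxes=200
Event 1 (withdraw 100 from emergency): emergency: 500 - 100 = 400. Balances: emergency=400, taxes=200
Event 2 (deposit 250 to emergency): emergency: 400 + 250 = 650. Balances: emergency=650, taxes=200
Event 3 (withdraw 100 from emergency): emergency: 650 - 100 = 550. Balances: emergency=550, taxes=200
Event 4 (withdraw 300 from emergency): emergency: 550 - 300 = 250. Balances: emergency=250, taxes=200
Event 5 (transfer 50 emergency -> taxes): emergency: 250 - 50 = 200, taxes: 200 + 50 = 250. Balances: emergency=200, taxes=250
Event 6 (transfer 250 taxes -> emergency): taxes: 250 - 250 = 0, emergency: 200 + 250 = 450. Balances: emergency=450, taxes=0
Event 7 (withdraw 250 from taxes): taxes: 0 - 250 = -250. Balances: emergency=450, taxes=-250
Event 8 (deposit 350 to taxes): taxes: -250 + 350 = 100. Balances: emergency=450, taxes=100
Event 9 (deposit 250 to taxes): taxes: 100 + 250 = 350. Balances: emergency=450, taxes=350

Final balance of emergency: 450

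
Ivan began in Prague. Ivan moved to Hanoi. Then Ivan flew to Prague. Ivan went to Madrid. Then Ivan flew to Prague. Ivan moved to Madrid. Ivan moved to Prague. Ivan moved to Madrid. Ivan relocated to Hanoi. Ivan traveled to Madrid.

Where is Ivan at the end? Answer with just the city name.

Answer: Madrid

Derivation:
Tracking Ivan's location:
Start: Ivan is in Prague.
After move 1: Prague -> Hanoi. Ivan is in Hanoi.
After move 2: Hanoi -> Prague. Ivan is in Prague.
After move 3: Prague -> Madrid. Ivan is in Madrid.
After move 4: Madrid -> Prague. Ivan is in Prague.
After move 5: Prague -> Madrid. Ivan is in Madrid.
After move 6: Madrid -> Prague. Ivan is in Prague.
After move 7: Prague -> Madrid. Ivan is in Madrid.
After move 8: Madrid -> Hanoi. Ivan is in Hanoi.
After move 9: Hanoi -> Madrid. Ivan is in Madrid.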